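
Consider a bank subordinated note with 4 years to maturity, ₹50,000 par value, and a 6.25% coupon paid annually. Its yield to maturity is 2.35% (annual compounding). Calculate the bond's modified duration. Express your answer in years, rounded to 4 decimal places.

Periodic yield y = 0.0235. First find Macaulay duration:
  t   CF        PV=CF/(1+0.0235)^t    t·PV
  1     3,125.00     3,053.2487     3,053.2487
  2     3,125.00     2,983.1448     5,966.2895
  3     3,125.00     2,914.6505     8,743.9514
  4    53,125.00    48,411.3903   193,645.5612
  Σ                 57,362.4342   211,409.0508
P = 57,362.4342; Macaulay duration = 211,409.0508 / 57,362.4342 = 3.68550 years.
Modified duration = D_Mac / (1 + y) = 3.68550 / 1.0235 = 3.60088 years.

3.6009 years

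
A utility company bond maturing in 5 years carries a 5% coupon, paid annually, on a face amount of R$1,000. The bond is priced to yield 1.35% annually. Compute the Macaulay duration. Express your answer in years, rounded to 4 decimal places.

Periodic yield y = 0.0135. Discount each cash flow and weight by its year:
  t   CF        PV=CF/(1+0.0135)^t    t·PV
  1        50.00        49.3340        49.3340
  2        50.00        48.6769        97.3537
  3        50.00        48.0285       144.0854
  4        50.00        47.3887       189.5549
  5     1,050.00       981.9074     4,909.5370
  Σ                  1,175.3354     5,389.8650
Price P = Σ PV = 1,175.3354.
Macaulay duration = Σ(t·PV) / P = 5,389.8650 / 1,175.3354 = 4.58581 years.

4.5858 years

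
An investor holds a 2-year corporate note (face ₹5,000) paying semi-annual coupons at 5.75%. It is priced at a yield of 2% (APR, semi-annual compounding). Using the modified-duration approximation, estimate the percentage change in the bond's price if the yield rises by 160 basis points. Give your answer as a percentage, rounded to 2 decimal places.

-3.04%

Periodic yield y = 0.01. Modified duration first:
  t   CF        PV=CF/(1+0.01)^t    t·PV
  1       143.75       142.3267       142.3267
  2       143.75       140.9176       281.8351
  3       143.75       139.5223       418.5670
  4     5,143.75     4,943.0426    19,772.1706
  Σ                  5,365.8093    20,614.8994
P = 5,365.8093; D_Mac = 3.84190 half-year periods = 1.92095 yrs; D_mod = 1.92095/(1+0.01) = 1.90193 yrs.
ΔP/P ≈ -D_mod · Δy = -1.90193 × (+0.016) = -0.030431 = -3.0431%.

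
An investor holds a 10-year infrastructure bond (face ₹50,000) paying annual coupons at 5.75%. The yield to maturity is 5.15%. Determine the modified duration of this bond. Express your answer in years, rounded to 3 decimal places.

Periodic yield y = 0.0515. First find Macaulay duration:
  t   CF        PV=CF/(1+0.0515)^t    t·PV
  1     2,875.00     2,734.1893     2,734.1893
  2     2,875.00     2,600.2751     5,200.5502
  3     2,875.00     2,472.9197     7,418.7592
  4     2,875.00     2,351.8019     9,407.2077
  5     2,875.00     2,236.6162    11,183.0809
  6     2,875.00     2,127.0720    12,762.4319
  7     2,875.00     2,022.8930    14,160.2509
  8     2,875.00     1,923.8164    15,390.5316
  9     2,875.00     1,829.5924    16,466.3319
  10   52,875.00    32,000.5623   320,005.6234
  Σ                 52,299.7384   414,728.9569
P = 52,299.7384; Macaulay duration = 414,728.9569 / 52,299.7384 = 7.92985 years.
Modified duration = D_Mac / (1 + y) = 7.92985 / 1.0515 = 7.54146 years.

7.541 years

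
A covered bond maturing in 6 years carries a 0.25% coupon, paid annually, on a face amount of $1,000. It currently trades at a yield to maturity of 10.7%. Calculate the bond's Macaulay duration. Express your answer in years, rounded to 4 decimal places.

Periodic yield y = 0.107. Discount each cash flow and weight by its year:
  t   CF        PV=CF/(1+0.107)^t    t·PV
  1         2.50         2.2584         2.2584
  2         2.50         2.0401         4.0801
  3         2.50         1.8429         5.5286
  4         2.50         1.6648         6.6590
  5         2.50         1.5038         7.5192
  6     1,002.50       544.7518     3,268.5107
  Σ                    554.0617     3,294.5560
Price P = Σ PV = 554.0617.
Macaulay duration = Σ(t·PV) / P = 3,294.5560 / 554.0617 = 5.94619 years.

5.9462 years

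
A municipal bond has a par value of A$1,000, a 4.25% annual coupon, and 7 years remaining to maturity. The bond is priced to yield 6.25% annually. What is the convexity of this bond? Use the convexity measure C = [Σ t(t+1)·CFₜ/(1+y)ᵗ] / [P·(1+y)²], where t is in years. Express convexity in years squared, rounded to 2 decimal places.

With y = 0.0625:
  t   CF        PV=CF/(1+0.0625)^t    t·PV        t(t+1)·PV
  1        42.50        40.0000        40.0000          80.0000
  2        42.50        37.6471        75.2941         225.8824
  3        42.50        35.4325       106.2976         425.1903
  4        42.50        33.3483       133.3930         666.9652
  5        42.50        31.3866       156.9330         941.5979
  6        42.50        29.5403       177.2420       1,240.6937
  7     1,042.50       681.9829     4,773.8804      38,191.0430
  Σ                    889.3377     5,463.0401      41,771.3726
P = 889.3377.
Convexity = Σ t(t+1)·PV / [P·(1+y)²] = 41,771.3726 / (889.3377 × 1.128906) = 41.60583.

41.61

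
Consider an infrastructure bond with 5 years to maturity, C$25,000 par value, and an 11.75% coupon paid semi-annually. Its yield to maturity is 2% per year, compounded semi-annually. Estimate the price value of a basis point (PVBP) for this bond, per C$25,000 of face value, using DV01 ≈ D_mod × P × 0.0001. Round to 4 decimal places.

C$14.9352

Periodic yield y = 0.01.
  t   CF        PV=CF/(1+0.01)^t    t·PV
  1     1,468.75     1,454.2079     1,454.2079
  2     1,468.75     1,439.8098     2,879.6196
  3     1,468.75     1,425.5543     4,276.6628
  4     1,468.75     1,411.4399     5,645.7595
  5     1,468.75     1,397.4652     6,987.3261
  6     1,468.75     1,383.6289     8,301.7736
  7     1,468.75     1,369.9296     9,589.5075
  8     1,468.75     1,356.3660    10,850.9279
  9     1,468.75     1,342.9366    12,086.4296
  10   26,468.75    23,961.8141   239,618.1408
  Σ                 36,543.1524   301,690.3554
P = 36,543.1524; D_Mac = 8.25573 half-year periods = 4.12786 yrs; D_mod = 4.08699 yrs.
DV01 ≈ 4.08699 × 36,543.1524 × 0.0001 = 14.935166.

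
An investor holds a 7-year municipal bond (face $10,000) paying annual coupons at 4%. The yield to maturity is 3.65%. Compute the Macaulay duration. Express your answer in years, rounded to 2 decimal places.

Periodic yield y = 0.0365. Discount each cash flow and weight by its year:
  t   CF        PV=CF/(1+0.0365)^t    t·PV
  1       400.00       385.9141       385.9141
  2       400.00       372.3243       744.6486
  3       400.00       359.2130     1,077.6391
  4       400.00       346.5635     1,386.2538
  5       400.00       334.3593     1,671.7967
  6       400.00       322.5850     1,935.5099
  7    10,400.00     8,091.8569    56,642.9983
  Σ                 10,212.8161    63,844.7606
Price P = Σ PV = 10,212.8161.
Macaulay duration = Σ(t·PV) / P = 63,844.7606 / 10,212.8161 = 6.25144 years.

6.25 years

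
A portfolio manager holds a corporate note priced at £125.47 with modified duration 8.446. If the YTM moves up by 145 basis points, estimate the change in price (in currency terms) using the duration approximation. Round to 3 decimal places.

Duration approximation: ΔP/P ≈ -D_mod · Δy = -8.446 × (+0.0145) = -0.122467.
ΔP ≈ 125.47 × (-0.122467) = -15.36593449.

-£15.366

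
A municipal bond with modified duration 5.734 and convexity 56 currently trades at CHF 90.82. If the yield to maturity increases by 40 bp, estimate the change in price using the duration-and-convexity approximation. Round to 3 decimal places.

Duration effect: -D_mod·Δy = -5.734 × (+0.004) = -0.022936
Convexity effect: ½·C·(Δy)² = 0.5 × 56 × (0.004)² = +0.0004480
ΔP/P ≈ -0.022936 + 0.0004480 = -0.022488
ΔP ≈ 90.82 × (-0.022488) = -2.04236016.

-CHF 2.042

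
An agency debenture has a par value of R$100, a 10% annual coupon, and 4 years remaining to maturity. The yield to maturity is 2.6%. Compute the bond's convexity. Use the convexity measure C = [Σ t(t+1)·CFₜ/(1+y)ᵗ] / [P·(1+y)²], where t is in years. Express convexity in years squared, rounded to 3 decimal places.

16.155

With y = 0.026:
  t   CF        PV=CF/(1+0.026)^t    t·PV        t(t+1)·PV
  1        10.00         9.7466         9.7466          19.4932
  2        10.00         9.4996        18.9992          56.9976
  3        10.00         9.2589        27.7766         111.1064
  4       110.00        99.2666       397.0665       1,985.3324
  Σ                    127.7717       453.5889       2,172.9296
P = 127.7717.
Convexity = Σ t(t+1)·PV / [P·(1+y)²] = 2,172.9296 / (127.7717 × 1.052676) = 16.15535.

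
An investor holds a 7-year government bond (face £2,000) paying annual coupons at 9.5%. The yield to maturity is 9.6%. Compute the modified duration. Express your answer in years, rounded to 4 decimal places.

4.9412 years

Periodic yield y = 0.096. First find Macaulay duration:
  t   CF        PV=CF/(1+0.096)^t    t·PV
  1       190.00       173.3577       173.3577
  2       190.00       158.1731       316.3461
  3       190.00       144.3185       432.9554
  4       190.00       131.6774       526.7098
  5       190.00       120.1437       600.7183
  6       190.00       109.6201       657.7207
  7     2,190.00     1,152.8432     8,069.9023
  Σ                  1,990.1336    10,777.7102
P = 1,990.1336; Macaulay duration = 10,777.7102 / 1,990.1336 = 5.41557 years.
Modified duration = D_Mac / (1 + y) = 5.41557 / 1.096 = 4.94121 years.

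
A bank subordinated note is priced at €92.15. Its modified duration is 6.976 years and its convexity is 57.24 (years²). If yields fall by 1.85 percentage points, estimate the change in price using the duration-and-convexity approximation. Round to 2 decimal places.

+€12.80

Duration effect: -D_mod·Δy = -6.976 × (-0.0185) = +0.129056
Convexity effect: ½·C·(Δy)² = 0.5 × 57.24 × (-0.0185)² = +0.009795195
ΔP/P ≈ +0.129056 + 0.009795195 = +0.138851195
ΔP ≈ 92.15 × (+0.138851195) = +12.79513761925.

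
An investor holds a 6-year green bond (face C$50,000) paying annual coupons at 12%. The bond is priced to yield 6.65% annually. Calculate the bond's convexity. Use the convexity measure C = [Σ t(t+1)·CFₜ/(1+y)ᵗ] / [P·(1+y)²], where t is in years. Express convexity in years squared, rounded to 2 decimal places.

With y = 0.0665:
  t   CF        PV=CF/(1+0.0665)^t    t·PV        t(t+1)·PV
  1     6,000.00     5,625.8790     5,625.8790      11,251.7581
  2     6,000.00     5,275.0858    10,550.1717      31,650.5150
  3     6,000.00     4,946.1658    14,838.4974      59,353.9897
  4     6,000.00     4,637.7551    18,551.0204      92,755.1019
  5     6,000.00     4,348.5749    21,742.8743     130,457.2460
  6    56,000.00    38,055.9763   228,335.8580   1,598,351.0059
  Σ                 62,889.4370   299,644.3008   1,923,819.6166
P = 62,889.4370.
Convexity = Σ t(t+1)·PV / [P·(1+y)²] = 1,923,819.6166 / (62,889.4370 × 1.137422) = 26.89459.

26.89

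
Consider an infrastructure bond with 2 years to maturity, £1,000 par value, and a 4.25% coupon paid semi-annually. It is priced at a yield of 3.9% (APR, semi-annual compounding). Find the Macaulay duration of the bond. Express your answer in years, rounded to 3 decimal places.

Periodic yield y = 0.0195. Discount each cash flow and weight by its period:
  t   CF        PV=CF/(1+0.0195)^t    t·PV
  1        21.25        20.8436        20.8436
  2        21.25        20.4449        40.8898
  3        21.25        20.0538        60.1615
  4     1,021.25       945.3294     3,781.3175
  Σ                  1,006.6716     3,903.2122
Price P = Σ PV = 1,006.6716.
Macaulay duration = Σ(t·PV) / P = 3,903.2122 / 1,006.6716 = 3.87734 half-year periods.
In years: 3.87734 / 2 = 1.93867 years.

1.939 years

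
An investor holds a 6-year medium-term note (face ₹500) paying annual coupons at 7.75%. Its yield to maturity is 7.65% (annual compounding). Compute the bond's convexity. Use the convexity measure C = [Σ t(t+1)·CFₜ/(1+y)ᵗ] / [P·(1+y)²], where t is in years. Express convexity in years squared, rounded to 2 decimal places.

With y = 0.0765:
  t   CF        PV=CF/(1+0.0765)^t    t·PV        t(t+1)·PV
  1        38.75        35.9963        35.9963          71.9926
  2        38.75        33.4383        66.8765         200.6295
  3        38.75        31.0620        93.1860         372.7442
  4        38.75        28.8546       115.4185         577.0927
  5        38.75        26.8041       134.0206         804.1236
  6       538.75       346.1809     2,077.0853      14,539.5970
  Σ                    502.3362     2,522.5833      16,566.1795
P = 502.3362.
Convexity = Σ t(t+1)·PV / [P·(1+y)²] = 16,566.1795 / (502.3362 × 1.158852) = 28.45770.

28.46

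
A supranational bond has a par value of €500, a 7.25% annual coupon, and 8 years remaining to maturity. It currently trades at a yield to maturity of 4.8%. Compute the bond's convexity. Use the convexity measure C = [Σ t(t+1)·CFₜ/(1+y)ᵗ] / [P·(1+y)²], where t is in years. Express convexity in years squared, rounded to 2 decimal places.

With y = 0.048:
  t   CF        PV=CF/(1+0.048)^t    t·PV        t(t+1)·PV
  1        36.25        34.5897        34.5897          69.1794
  2        36.25        33.0054        66.0109         198.0326
  3        36.25        31.4937        94.4812         377.9248
  4        36.25        30.0513       120.2051         601.0255
  5        36.25        28.6749       143.3744         860.2464
  6        36.25        27.3615       164.1692       1,149.1841
  7        36.25        26.1083       182.7583       1,462.0663
  8       536.25       368.5336     2,948.2685      26,534.4164
  Σ                    579.8184     3,753.8572      31,252.0754
P = 579.8184.
Convexity = Σ t(t+1)·PV / [P·(1+y)²] = 31,252.0754 / (579.8184 × 1.098304) = 49.07545.

49.08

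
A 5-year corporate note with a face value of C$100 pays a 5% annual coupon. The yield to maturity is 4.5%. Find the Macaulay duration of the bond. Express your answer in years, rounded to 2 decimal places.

4.55 years

Periodic yield y = 0.045. Discount each cash flow and weight by its year:
  t   CF        PV=CF/(1+0.045)^t    t·PV
  1         5.00         4.7847         4.7847
  2         5.00         4.5786         9.1573
  3         5.00         4.3815        13.1444
  4         5.00         4.1928        16.7712
  5       105.00        84.2574       421.2868
  Σ                    102.1950       465.1445
Price P = Σ PV = 102.1950.
Macaulay duration = Σ(t·PV) / P = 465.1445 / 102.1950 = 4.55154 years.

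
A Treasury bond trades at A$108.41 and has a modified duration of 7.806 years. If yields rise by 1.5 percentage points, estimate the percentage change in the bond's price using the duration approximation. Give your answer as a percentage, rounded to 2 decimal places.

Duration approximation: ΔP/P ≈ -D_mod · Δy = -7.806 × (+0.015) = -0.117090.
As a percentage: -11.7090%.

-11.71%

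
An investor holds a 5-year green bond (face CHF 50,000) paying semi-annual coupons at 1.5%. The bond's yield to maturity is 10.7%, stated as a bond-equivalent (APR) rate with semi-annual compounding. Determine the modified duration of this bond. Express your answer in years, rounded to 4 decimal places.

4.5414 years

Periodic yield y = 0.0535. First find Macaulay duration:
  t   CF        PV=CF/(1+0.0535)^t    t·PV
  1       375.00       355.9563       355.9563
  2       375.00       337.8798       675.7595
  3       375.00       320.7212       962.1636
  4       375.00       304.4340     1,217.7359
  5       375.00       288.9739     1,444.8693
  6       375.00       274.2989     1,645.7933
  7       375.00       260.3691     1,822.5839
  8       375.00       247.1468     1,977.1742
  9       375.00       234.5959     2,111.3631
  10   50,375.00    29,913.6673   299,136.6734
  Σ                 32,538.0431   311,350.0724
P = 32,538.0431; Macaulay duration = 311,350.0724 / 32,538.0431 = 9.56880 half-year periods = 4.78440 years.
Modified duration = D_Mac / (1 + y) = 4.78440 / 1.0535 = 4.54143 years.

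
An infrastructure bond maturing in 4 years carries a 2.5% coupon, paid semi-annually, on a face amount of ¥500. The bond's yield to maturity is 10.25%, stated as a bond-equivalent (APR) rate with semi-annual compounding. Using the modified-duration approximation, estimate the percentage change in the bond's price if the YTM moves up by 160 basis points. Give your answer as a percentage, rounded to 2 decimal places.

Periodic yield y = 0.05125. Modified duration first:
  t   CF        PV=CF/(1+0.05125)^t    t·PV
  1         6.25         5.9453         5.9453
  2         6.25         5.6555        11.3109
  3         6.25         5.3797        16.1392
  4         6.25         5.1175        20.4699
  5         6.25         4.8680        24.3400
  6         6.25         4.6307        27.7840
  7         6.25         4.4049        30.8344
  8       506.25       339.4040     2,715.2321
  Σ                    375.4056     2,852.0559
P = 375.4056; D_Mac = 7.59727 half-year periods = 3.79863 yrs; D_mod = 3.79863/(1+0.05125) = 3.61344 yrs.
ΔP/P ≈ -D_mod · Δy = -3.61344 × (+0.016) = -0.057815 = -5.7815%.

-5.78%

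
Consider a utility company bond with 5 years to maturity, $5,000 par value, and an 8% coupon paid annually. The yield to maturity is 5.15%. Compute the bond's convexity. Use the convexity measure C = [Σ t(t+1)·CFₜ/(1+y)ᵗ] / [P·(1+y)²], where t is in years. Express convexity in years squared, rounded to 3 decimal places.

22.494

With y = 0.0515:
  t   CF        PV=CF/(1+0.0515)^t    t·PV        t(t+1)·PV
  1       400.00       380.4089       380.4089         760.8179
  2       400.00       361.7774       723.5548       2,170.6644
  3       400.00       344.0584     1,032.1752       4,128.7008
  4       400.00       327.2072     1,308.8289       6,544.1445
  5     5,400.00     4,200.9487    21,004.7433     126,028.4600
  Σ                  5,614.4006    24,449.7112     139,632.7875
P = 5,614.4006.
Convexity = Σ t(t+1)·PV / [P·(1+y)²] = 139,632.7875 / (5,614.4006 × 1.105652) = 22.49394.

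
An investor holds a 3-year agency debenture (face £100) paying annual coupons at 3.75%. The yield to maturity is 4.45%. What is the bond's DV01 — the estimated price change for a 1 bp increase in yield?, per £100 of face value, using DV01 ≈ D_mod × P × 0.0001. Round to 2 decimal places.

£0.03

Periodic yield y = 0.0445.
  t   CF        PV=CF/(1+0.0445)^t    t·PV
  1         3.75         3.5902         3.5902
  2         3.75         3.4373         6.8746
  3       103.75        91.0464       273.1392
  Σ                     98.0739       283.6040
P = 98.0739; D_Mac = 2.89174 yrs; D_mod = 2.76854 yrs.
DV01 ≈ 2.76854 × 98.0739 × 0.0001 = 0.027152.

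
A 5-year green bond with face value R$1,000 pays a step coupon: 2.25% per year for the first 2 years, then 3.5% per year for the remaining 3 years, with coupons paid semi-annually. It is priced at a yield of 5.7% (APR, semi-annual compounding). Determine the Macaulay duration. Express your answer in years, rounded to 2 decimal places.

4.70 years

Periodic yield y = 0.0285. Discount each cash flow and weight by its period:
  t   CF        PV=CF/(1+0.0285)^t    t·PV
  1        11.25        10.9383        10.9383
  2        11.25        10.6352        21.2703
  3        11.25        10.3405        31.0214
  4        11.25        10.0539        40.2157
  5        17.50        15.2061        76.0303
  6        17.50        14.7847        88.7082
  7        17.50        14.3750       100.6250
  8        17.50        13.9767       111.8134
  9        17.50        13.5894       122.3043
  10    1,017.50       768.2303     7,682.3034
  Σ                    882.1299     8,285.2302
Price P = Σ PV = 882.1299.
Macaulay duration = Σ(t·PV) / P = 8,285.2302 / 882.1299 = 9.39230 half-year periods.
In years: 9.39230 / 2 = 4.69615 years.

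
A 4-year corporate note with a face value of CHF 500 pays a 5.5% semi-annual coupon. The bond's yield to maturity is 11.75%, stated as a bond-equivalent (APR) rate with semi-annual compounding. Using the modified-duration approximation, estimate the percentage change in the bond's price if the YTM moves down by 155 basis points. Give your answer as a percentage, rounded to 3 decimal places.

Periodic yield y = 0.05875. Modified duration first:
  t   CF        PV=CF/(1+0.05875)^t    t·PV
  1        13.75        12.9870        12.9870
  2        13.75        12.2664        24.5327
  3        13.75        11.5857        34.7571
  4        13.75        10.9428        43.7713
  5        13.75        10.3356        51.6780
  6        13.75         9.7621        58.5725
  7        13.75         9.2204        64.5426
  8       513.75       325.3902     2,603.1215
  Σ                    402.4901     2,893.9627
P = 402.4901; D_Mac = 7.19015 half-year periods = 3.59507 yrs; D_mod = 3.59507/(1+0.05875) = 3.39558 yrs.
ΔP/P ≈ -D_mod · Δy = -3.39558 × (-0.0155) = +0.052632 = +5.2632%.

+5.263%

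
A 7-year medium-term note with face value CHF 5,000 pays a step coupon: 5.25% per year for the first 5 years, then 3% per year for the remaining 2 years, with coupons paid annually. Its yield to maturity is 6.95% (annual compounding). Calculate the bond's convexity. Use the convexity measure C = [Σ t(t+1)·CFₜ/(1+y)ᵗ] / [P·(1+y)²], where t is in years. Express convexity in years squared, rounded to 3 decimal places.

With y = 0.0695:
  t   CF        PV=CF/(1+0.0695)^t    t·PV        t(t+1)·PV
  1       262.50       245.4418       245.4418         490.8836
  2       262.50       229.4921       458.9842       1,376.9526
  3       262.50       214.5789       643.7366       2,574.9464
  4       262.50       200.6347       802.5390       4,012.6950
  5       262.50       187.5968       937.9839       5,627.9032
  6       150.00       100.2320       601.3922       4,209.7453
  7     5,150.00     3,217.6715    22,523.7006     180,189.6052
  Σ                  4,395.6478    26,213.7783     198,482.7311
P = 4,395.6478.
Convexity = Σ t(t+1)·PV / [P·(1+y)²] = 198,482.7311 / (4,395.6478 × 1.143830) = 39.47647.

39.476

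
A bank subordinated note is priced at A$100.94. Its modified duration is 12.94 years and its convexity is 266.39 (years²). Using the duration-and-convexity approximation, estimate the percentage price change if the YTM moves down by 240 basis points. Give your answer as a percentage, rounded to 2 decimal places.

Duration effect: -D_mod·Δy = -12.94 × (-0.024) = +0.310560
Convexity effect: ½·C·(Δy)² = 0.5 × 266.39 × (-0.024)² = +0.07672032
ΔP/P ≈ +0.310560 + 0.07672032 = +0.38728032
= +38.728032%.

+38.73%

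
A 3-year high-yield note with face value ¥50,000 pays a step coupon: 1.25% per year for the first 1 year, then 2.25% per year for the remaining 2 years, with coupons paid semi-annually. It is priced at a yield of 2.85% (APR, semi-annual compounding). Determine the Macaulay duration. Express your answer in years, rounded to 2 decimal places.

Periodic yield y = 0.01425. Discount each cash flow and weight by its period:
  t   CF        PV=CF/(1+0.01425)^t    t·PV
  1       312.50       308.1094       308.1094
  2       312.50       303.7806       607.5611
  3       562.50       539.1225     1,617.3676
  4       562.50       531.5480     2,126.1919
  5       562.50       524.0798     2,620.3991
  6    50,562.50    46,447.0826   278,682.4957
  Σ                 48,653.7229   285,962.1248
Price P = Σ PV = 48,653.7229.
Macaulay duration = Σ(t·PV) / P = 285,962.1248 / 48,653.7229 = 5.87750 half-year periods.
In years: 5.87750 / 2 = 2.93875 years.

2.94 years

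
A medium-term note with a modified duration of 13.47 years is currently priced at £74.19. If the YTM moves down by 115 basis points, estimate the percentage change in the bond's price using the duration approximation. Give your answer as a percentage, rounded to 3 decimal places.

Duration approximation: ΔP/P ≈ -D_mod · Δy = -13.47 × (-0.0115) = +0.154905.
As a percentage: +15.4905%.

+15.491%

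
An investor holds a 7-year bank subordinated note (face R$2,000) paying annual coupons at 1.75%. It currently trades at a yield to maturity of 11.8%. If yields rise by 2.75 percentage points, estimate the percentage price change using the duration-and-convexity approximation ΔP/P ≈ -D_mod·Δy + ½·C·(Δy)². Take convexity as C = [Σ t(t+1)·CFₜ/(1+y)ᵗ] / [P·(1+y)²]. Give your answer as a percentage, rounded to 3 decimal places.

With y = 0.118:
  t   CF        PV=CF/(1+0.118)^t    t·PV        t(t+1)·PV
  1        35.00        31.3059        31.3059          62.6118
  2        35.00        28.0017        56.0034         168.0102
  3        35.00        25.0462        75.1387         300.5549
  4        35.00        22.4027        89.6109         448.0545
  5        35.00        20.0382       100.1911         601.1464
  6        35.00        17.9233       107.5396         752.7773
  7     2,035.00       932.1199     6,524.8394      52,198.7155
  Σ                  1,076.8380     6,984.6291      54,531.8706
P = 1,076.8380; D_Mac = 6.48624 yrs; D_mod = 5.80165 yrs; C = 40.51505.
Duration effect: -5.80165 × (+0.0275) = -0.159545
Convexity effect: 0.5 × 40.51505 × (0.0275)² = +0.0153198
ΔP/P ≈ -0.159545 + 0.0153198 = -0.144225 = -14.4225%.

-14.423%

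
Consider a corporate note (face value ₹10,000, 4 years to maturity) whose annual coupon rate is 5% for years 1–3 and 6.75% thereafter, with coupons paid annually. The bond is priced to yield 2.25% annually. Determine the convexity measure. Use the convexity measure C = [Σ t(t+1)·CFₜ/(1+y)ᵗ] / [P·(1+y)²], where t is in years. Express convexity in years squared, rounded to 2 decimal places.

17.49

With y = 0.0225:
  t   CF        PV=CF/(1+0.0225)^t    t·PV        t(t+1)·PV
  1       500.00       488.9976       488.9976         977.9951
  2       500.00       478.2372       956.4744       2,869.4233
  3       500.00       467.7137     1,403.1410       5,612.5639
  4    10,675.00     9,765.9527    39,063.8108     195,319.0542
  Σ                 11,200.9011    41,912.4238     204,779.0366
P = 11,200.9011.
Convexity = Σ t(t+1)·PV / [P·(1+y)²] = 204,779.0366 / (11,200.9011 × 1.045506) = 17.48662.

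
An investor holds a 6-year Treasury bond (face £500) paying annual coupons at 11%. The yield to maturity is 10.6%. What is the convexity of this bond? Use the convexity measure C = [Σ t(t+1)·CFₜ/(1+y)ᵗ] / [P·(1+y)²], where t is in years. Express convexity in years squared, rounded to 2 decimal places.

With y = 0.106:
  t   CF        PV=CF/(1+0.106)^t    t·PV        t(t+1)·PV
  1        55.00        49.7288        49.7288          99.4575
  2        55.00        44.9627        89.9254         269.7762
  3        55.00        40.6534       121.9603         487.8413
  4        55.00        36.7572       147.0287         735.1436
  5        55.00        33.2343       166.1717         997.0302
  6       555.00       303.2231     1,819.3383      12,735.3684
  Σ                    508.5595     2,394.1532      15,324.6172
P = 508.5595.
Convexity = Σ t(t+1)·PV / [P·(1+y)²] = 15,324.6172 / (508.5595 × 1.223236) = 24.63415.

24.63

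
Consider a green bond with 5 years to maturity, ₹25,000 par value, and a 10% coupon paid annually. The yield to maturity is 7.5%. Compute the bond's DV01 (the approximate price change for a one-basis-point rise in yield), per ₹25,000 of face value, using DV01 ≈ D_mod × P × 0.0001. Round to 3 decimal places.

Periodic yield y = 0.075.
  t   CF        PV=CF/(1+0.075)^t    t·PV
  1     2,500.00     2,325.5814     2,325.5814
  2     2,500.00     2,163.3315     4,326.6631
  3     2,500.00     2,012.4014     6,037.2043
  4     2,500.00     1,872.0013     7,488.0053
  5    27,500.00    19,155.3624    95,776.8119
  Σ                 27,528.6781   115,954.2660
P = 27,528.6781; D_Mac = 4.21213 yrs; D_mod = 3.91826 yrs.
DV01 ≈ 3.91826 × 27,528.6781 × 0.0001 = 10.786443.

₹10.786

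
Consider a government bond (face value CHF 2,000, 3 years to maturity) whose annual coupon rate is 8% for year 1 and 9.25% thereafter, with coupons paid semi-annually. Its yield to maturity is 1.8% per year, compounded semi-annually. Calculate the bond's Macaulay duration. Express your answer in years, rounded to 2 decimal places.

2.74 years

Periodic yield y = 0.009. Discount each cash flow and weight by its period:
  t   CF        PV=CF/(1+0.009)^t    t·PV
  1        80.00        79.2864        79.2864
  2        80.00        78.5792       157.1584
  3        92.50        90.0468       270.1404
  4        92.50        89.2436       356.9744
  5        92.50        88.4476       442.2378
  6     2,092.50     1,982.9806    11,897.8837
  Σ                  2,408.5842    13,203.6811
Price P = Σ PV = 2,408.5842.
Macaulay duration = Σ(t·PV) / P = 13,203.6811 / 2,408.5842 = 5.48193 half-year periods.
In years: 5.48193 / 2 = 2.74096 years.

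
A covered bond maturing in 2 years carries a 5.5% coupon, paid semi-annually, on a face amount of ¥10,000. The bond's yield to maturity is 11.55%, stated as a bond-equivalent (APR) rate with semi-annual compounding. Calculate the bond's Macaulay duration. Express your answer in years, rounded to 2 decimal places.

1.92 years

Periodic yield y = 0.05775. Discount each cash flow and weight by its period:
  t   CF        PV=CF/(1+0.05775)^t    t·PV
  1       275.00       259.9858       259.9858
  2       275.00       245.7914       491.5827
  3       275.00       232.3719       697.1157
  4    10,275.00     8,208.2334    32,832.9334
  Σ                  8,946.3824    34,281.6176
Price P = Σ PV = 8,946.3824.
Macaulay duration = Σ(t·PV) / P = 34,281.6176 / 8,946.3824 = 3.83190 half-year periods.
In years: 3.83190 / 2 = 1.91595 years.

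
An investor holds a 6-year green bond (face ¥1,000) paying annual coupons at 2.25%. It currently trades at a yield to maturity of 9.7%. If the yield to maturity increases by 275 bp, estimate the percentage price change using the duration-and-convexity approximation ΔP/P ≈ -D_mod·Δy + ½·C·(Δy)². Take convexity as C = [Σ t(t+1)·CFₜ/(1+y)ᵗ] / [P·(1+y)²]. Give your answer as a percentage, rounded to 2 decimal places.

With y = 0.097:
  t   CF        PV=CF/(1+0.097)^t    t·PV        t(t+1)·PV
  1        22.50        20.5105        20.5105          41.0210
  2        22.50        18.6969        37.3938         112.1813
  3        22.50        17.0437        51.1310         204.5238
  4        22.50        15.5366        62.1464         310.7320
  5        22.50        14.1628        70.8140         424.8843
  6     1,022.50       586.7101     3,520.2605      24,641.8234
  Σ                    672.6605     3,762.2561      25,735.1658
P = 672.6605; D_Mac = 5.59310 yrs; D_mod = 5.09854 yrs; C = 31.79200.
Duration effect: -5.09854 × (+0.0275) = -0.140210
Convexity effect: 0.5 × 31.79200 × (0.0275)² = +0.0120213
ΔP/P ≈ -0.140210 + 0.0120213 = -0.128188 = -12.8188%.

-12.82%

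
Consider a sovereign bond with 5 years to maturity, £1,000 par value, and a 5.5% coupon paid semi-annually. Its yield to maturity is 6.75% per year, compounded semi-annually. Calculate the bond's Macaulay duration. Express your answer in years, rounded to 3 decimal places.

Periodic yield y = 0.03375. Discount each cash flow and weight by its period:
  t   CF        PV=CF/(1+0.03375)^t    t·PV
  1        27.50        26.6022        26.6022
  2        27.50        25.7337        51.4673
  3        27.50        24.8935        74.6805
  4        27.50        24.0808        96.3231
  5        27.50        23.2946       116.4730
  6        27.50        22.5341       135.2044
  7        27.50        21.7984       152.5886
  8        27.50        21.0867       168.6936
  9        27.50        20.3983       183.5843
  10    1,027.50       737.2701     7,372.7007
  Σ                    947.6922     8,378.3177
Price P = Σ PV = 947.6922.
Macaulay duration = Σ(t·PV) / P = 8,378.3177 / 947.6922 = 8.84076 half-year periods.
In years: 8.84076 / 2 = 4.42038 years.

4.420 years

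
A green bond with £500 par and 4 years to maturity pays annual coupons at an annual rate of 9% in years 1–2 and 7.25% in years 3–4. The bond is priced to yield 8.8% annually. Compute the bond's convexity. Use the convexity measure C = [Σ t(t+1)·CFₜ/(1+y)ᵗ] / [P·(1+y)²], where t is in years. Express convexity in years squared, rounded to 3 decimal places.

14.307

With y = 0.088:
  t   CF        PV=CF/(1+0.088)^t    t·PV        t(t+1)·PV
  1        45.00        41.3603        41.3603          82.7206
  2        45.00        38.0150        76.0300         228.0899
  3        36.25        28.1463        84.4389         337.7556
  4       536.25       382.6941     1,530.7762       7,653.8812
  Σ                    490.2156     1,732.6054       8,302.4473
P = 490.2156.
Convexity = Σ t(t+1)·PV / [P·(1+y)²] = 8,302.4473 / (490.2156 × 1.183744) = 14.30742.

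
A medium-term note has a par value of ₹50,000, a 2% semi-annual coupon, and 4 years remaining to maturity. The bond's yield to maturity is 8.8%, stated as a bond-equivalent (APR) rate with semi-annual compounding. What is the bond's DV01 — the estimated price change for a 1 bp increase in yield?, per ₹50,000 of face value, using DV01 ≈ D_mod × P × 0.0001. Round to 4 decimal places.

₹14.2524

Periodic yield y = 0.044.
  t   CF        PV=CF/(1+0.044)^t    t·PV
  1       500.00       478.9272       478.9272
  2       500.00       458.7425       917.4851
  3       500.00       439.4086     1,318.2257
  4       500.00       420.8894     1,683.5577
  5       500.00       403.1508     2,015.7539
  6       500.00       386.1598     2,316.9585
  7       500.00       369.8848     2,589.1938
  8    50,500.00    35,783.8767   286,271.0136
  Σ                 38,741.0398   297,591.1155
P = 38,741.0398; D_Mac = 7.68155 half-year periods = 3.84077 yrs; D_mod = 3.67890 yrs.
DV01 ≈ 3.67890 × 38,741.0398 × 0.0001 = 14.252448.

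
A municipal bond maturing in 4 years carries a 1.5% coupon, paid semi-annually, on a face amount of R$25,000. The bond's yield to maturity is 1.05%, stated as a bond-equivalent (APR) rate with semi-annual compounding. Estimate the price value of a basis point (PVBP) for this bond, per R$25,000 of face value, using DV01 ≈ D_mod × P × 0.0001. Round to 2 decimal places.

R$9.87

Periodic yield y = 0.00525.
  t   CF        PV=CF/(1+0.00525)^t    t·PV
  1       187.50       186.5208       186.5208
  2       187.50       185.5466       371.0933
  3       187.50       184.5776       553.7328
  4       187.50       183.6136       734.4546
  5       187.50       182.6547       913.2735
  6       187.50       181.7008     1,090.2047
  7       187.50       180.7518     1,265.2628
  8    25,187.50    24,154.1862   193,233.4893
  Σ                 25,439.5521   198,348.0318
P = 25,439.5521; D_Mac = 7.79684 half-year periods = 3.89842 yrs; D_mod = 3.87806 yrs.
DV01 ≈ 3.87806 × 25,439.5521 × 0.0001 = 9.865607.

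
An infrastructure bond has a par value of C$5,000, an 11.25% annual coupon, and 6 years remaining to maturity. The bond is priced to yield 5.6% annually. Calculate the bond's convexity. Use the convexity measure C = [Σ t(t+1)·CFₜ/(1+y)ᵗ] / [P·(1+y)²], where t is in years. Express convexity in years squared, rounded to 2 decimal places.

28.02

With y = 0.056:
  t   CF        PV=CF/(1+0.056)^t    t·PV        t(t+1)·PV
  1       562.50       532.6705       532.6705       1,065.3409
  2       562.50       504.4228     1,008.8456       3,026.5367
  3       562.50       477.6731     1,433.0193       5,732.0770
  4       562.50       452.3419     1,809.3678       9,046.8388
  5       562.50       428.3541     2,141.7705      12,850.6232
  6     5,562.50     4,011.3127    24,067.8760     168,475.1320
  Σ                  6,406.7750    30,993.5496     200,196.5486
P = 6,406.7750.
Convexity = Σ t(t+1)·PV / [P·(1+y)²] = 200,196.5486 / (6,406.7750 × 1.115136) = 28.02136.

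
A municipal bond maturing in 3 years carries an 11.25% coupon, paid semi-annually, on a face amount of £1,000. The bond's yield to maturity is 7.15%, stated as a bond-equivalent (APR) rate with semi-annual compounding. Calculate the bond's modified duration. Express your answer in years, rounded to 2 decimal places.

Periodic yield y = 0.03575. First find Macaulay duration:
  t   CF        PV=CF/(1+0.03575)^t    t·PV
  1        56.25        54.3085        54.3085
  2        56.25        52.4340       104.8679
  3        56.25        50.6241       151.8724
  4        56.25        48.8768       195.5072
  5        56.25        47.1898       235.9488
  6     1,056.25       855.5336     5,133.2016
  Σ                  1,108.9667     5,875.7064
P = 1,108.9667; Macaulay duration = 5,875.7064 / 1,108.9667 = 5.29836 half-year periods = 2.64918 years.
Modified duration = D_Mac / (1 + y) = 2.64918 / 1.03575 = 2.55774 years.

2.56 years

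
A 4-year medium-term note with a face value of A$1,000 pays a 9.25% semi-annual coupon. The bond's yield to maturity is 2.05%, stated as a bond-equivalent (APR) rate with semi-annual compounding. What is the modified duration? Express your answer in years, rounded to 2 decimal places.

3.47 years

Periodic yield y = 0.01025. First find Macaulay duration:
  t   CF        PV=CF/(1+0.01025)^t    t·PV
  1        46.25        45.7807        45.7807
  2        46.25        45.3163        90.6325
  3        46.25        44.8565       134.5694
  4        46.25        44.4014       177.6055
  5        46.25        43.9509       219.7543
  6        46.25        43.5049       261.0296
  7        46.25        43.0635       301.4448
  8     1,046.25       964.2832     7,714.2656
  Σ                  1,275.1574     8,945.0825
P = 1,275.1574; Macaulay duration = 8,945.0825 / 1,275.1574 = 7.01489 half-year periods = 3.50744 years.
Modified duration = D_Mac / (1 + y) = 3.50744 / 1.01025 = 3.47186 years.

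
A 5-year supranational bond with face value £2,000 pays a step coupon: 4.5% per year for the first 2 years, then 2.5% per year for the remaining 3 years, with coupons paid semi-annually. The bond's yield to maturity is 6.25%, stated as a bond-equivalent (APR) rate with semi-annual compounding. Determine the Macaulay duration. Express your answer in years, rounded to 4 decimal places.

4.5542 years

Periodic yield y = 0.03125. Discount each cash flow and weight by its period:
  t   CF        PV=CF/(1+0.03125)^t    t·PV
  1        45.00        43.6364        43.6364
  2        45.00        42.3140        84.6281
  3        45.00        41.0318       123.0954
  4        45.00        39.7884       159.1537
  5        25.00        21.4348       107.1742
  6        25.00        20.7853       124.7118
  7        25.00        20.1554       141.0881
  8        25.00        19.5447       156.3574
  9        25.00        18.9524       170.5717
  10    2,025.00     1,488.6254    14,886.2536
  Σ                  1,756.2686    15,996.6702
Price P = Σ PV = 1,756.2686.
Macaulay duration = Σ(t·PV) / P = 15,996.6702 / 1,756.2686 = 9.10833 half-year periods.
In years: 9.10833 / 2 = 4.55416 years.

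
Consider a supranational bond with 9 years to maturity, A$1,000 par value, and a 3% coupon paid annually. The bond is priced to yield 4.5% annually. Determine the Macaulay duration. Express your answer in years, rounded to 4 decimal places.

Periodic yield y = 0.045. Discount each cash flow and weight by its year:
  t   CF        PV=CF/(1+0.045)^t    t·PV
  1        30.00        28.7081        28.7081
  2        30.00        27.4719        54.9438
  3        30.00        26.2889        78.8667
  4        30.00        25.1568       100.6274
  5        30.00        24.0735       120.3677
  6        30.00        23.0369       138.2212
  7        30.00        22.0449       154.3140
  8        30.00        21.0956       168.7644
  9     1,030.00       693.0916     6,237.8240
  Σ                    890.9681     7,082.6373
Price P = Σ PV = 890.9681.
Macaulay duration = Σ(t·PV) / P = 7,082.6373 / 890.9681 = 7.94937 years.

7.9494 years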